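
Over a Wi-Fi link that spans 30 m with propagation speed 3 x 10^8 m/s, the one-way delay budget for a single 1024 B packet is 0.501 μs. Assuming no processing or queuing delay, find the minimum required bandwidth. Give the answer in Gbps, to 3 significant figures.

L = 8192 bits.
Propagation delay = 30 / 300000000 = 0.1 μs.
Transmission budget = 0.501 − 0.1 = 0.401 μs.
R ≥ L / t_tx = 8192 bits / 4.01e-07 s = 20.4 Gbps.

20.4 Gbps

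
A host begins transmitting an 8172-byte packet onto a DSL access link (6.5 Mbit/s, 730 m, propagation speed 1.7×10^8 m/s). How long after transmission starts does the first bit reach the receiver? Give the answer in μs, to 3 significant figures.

First bit experiences only propagation delay: d/s = 730/170000000 = 4.29 μs.

4.29 μs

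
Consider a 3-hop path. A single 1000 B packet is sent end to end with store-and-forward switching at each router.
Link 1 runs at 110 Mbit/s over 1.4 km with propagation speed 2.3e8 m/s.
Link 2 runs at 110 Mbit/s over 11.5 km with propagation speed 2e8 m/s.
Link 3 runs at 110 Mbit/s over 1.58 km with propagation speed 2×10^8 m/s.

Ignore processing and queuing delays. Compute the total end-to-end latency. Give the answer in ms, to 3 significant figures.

L = 1000 × 8 = 8000 bits.
Transmission delay per hop = L/R = 8000/110000000 = 0.0727273 ms; 3 hops → 0.218182 ms.
Propagation delays (d/s per hop): 0.00608696, 0.0575, 0.0079 ms; sum = 0.071487 ms.
End-to-end = 0.290 ms.

0.290 ms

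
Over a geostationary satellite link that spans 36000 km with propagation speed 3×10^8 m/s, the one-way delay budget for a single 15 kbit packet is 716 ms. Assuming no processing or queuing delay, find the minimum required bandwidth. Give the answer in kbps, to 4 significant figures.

25.17 kbps

Propagation delay = 36000000 / 300000000 = 120 ms.
Transmission budget = 716 − 120 = 596 ms.
R ≥ L / t_tx = 15000 bits / 0.596 s = 25.17 kbps.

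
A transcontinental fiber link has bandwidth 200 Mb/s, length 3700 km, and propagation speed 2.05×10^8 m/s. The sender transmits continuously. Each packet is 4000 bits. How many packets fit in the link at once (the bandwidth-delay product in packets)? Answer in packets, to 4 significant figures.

902.4 packets

Propagation delay = 3700000 / 2.05e+08 = 0.0180488 s.
BDP = R × t_prop = 200000000 × 0.0180488 = 3609760 bits.
In packets of 4000 bits: 902.4 packets.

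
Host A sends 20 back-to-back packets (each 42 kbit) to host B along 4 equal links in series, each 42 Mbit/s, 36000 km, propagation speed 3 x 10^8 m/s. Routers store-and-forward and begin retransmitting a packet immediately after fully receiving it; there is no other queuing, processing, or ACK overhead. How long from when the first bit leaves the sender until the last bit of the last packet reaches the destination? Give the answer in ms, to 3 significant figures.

Per-hop transmission t_tx = L/R = 42000/42000000 = 1 ms.
Per-hop propagation t_prop = 36000000/300000000 = 120 ms.
Pipeline fill: first packet needs 4·t_tx to clear all hops; remaining 19 packets each add one t_tx.
Total = (4+20-1)·t_tx + 4·t_prop = 23·1 + 4·120 = 503 ms.

503 ms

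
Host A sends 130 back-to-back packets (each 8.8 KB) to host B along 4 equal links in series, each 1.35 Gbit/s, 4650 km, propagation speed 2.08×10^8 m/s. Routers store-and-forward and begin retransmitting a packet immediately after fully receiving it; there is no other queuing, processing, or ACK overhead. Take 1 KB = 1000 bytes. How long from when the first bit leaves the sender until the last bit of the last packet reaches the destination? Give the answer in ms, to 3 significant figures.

Per-hop transmission t_tx = L/R = 70400/1350000000 = 0.0521481 ms.
Per-hop propagation t_prop = 4650000/208000000 = 22.3558 ms.
Pipeline fill: first packet needs 4·t_tx to clear all hops; remaining 129 packets each add one t_tx.
Total = (4+130-1)·t_tx + 4·t_prop = 133·0.0521481 + 4·22.3558 = 96.4 ms.

96.4 ms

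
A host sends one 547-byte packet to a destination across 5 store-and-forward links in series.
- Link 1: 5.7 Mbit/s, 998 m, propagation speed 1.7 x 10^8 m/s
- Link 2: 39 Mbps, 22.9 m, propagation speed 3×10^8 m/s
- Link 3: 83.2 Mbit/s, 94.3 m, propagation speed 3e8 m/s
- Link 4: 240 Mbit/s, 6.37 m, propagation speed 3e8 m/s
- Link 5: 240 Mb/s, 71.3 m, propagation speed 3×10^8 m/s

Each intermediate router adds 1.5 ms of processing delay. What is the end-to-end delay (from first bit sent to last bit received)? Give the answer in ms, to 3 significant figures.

L = 547 × 8 = 4376 bits.
Transmission delays (L/R per hop): 0.767719, 0.112205, 0.0525962, 0.0182333, 0.0182333 ms; sum = 0.968987 ms.
Propagation delays (d/s per hop): 0.00587059, 7.63333e-05, 0.000314333, 2.12333e-05, 0.000237667 ms; sum = 0.00652015 ms.
Processing at 4 router(s): 4 × 1.5 ms = 6 ms.
End-to-end = 6.98 ms.

6.98 ms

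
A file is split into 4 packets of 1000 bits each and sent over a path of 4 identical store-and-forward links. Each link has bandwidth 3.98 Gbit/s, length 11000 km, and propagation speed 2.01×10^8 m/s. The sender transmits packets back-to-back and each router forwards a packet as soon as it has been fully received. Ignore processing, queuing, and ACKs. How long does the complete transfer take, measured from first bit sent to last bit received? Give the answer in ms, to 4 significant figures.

Per-hop transmission t_tx = L/R = 1000/3980000000 = 0.000251256 ms.
Per-hop propagation t_prop = 11000000/2.01e+08 = 54.7264 ms.
Pipeline fill: first packet needs 4·t_tx to clear all hops; remaining 3 packets each add one t_tx.
Total = (4+4-1)·t_tx + 4·t_prop = 7·0.000251256 + 4·54.7264 = 218.9 ms.

218.9 ms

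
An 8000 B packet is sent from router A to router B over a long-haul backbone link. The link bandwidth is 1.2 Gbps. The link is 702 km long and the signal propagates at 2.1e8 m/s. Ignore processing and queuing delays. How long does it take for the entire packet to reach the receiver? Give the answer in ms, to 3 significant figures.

L = 8000 × 8 = 64000 bits.
Transmission delay = L/R = 64000 / 1200000000 = 0.0533333 ms.
Propagation delay = d/s = 702000 m / 210000000 m/s = 3.34286 ms.
Total = 3.40 ms.

3.40 ms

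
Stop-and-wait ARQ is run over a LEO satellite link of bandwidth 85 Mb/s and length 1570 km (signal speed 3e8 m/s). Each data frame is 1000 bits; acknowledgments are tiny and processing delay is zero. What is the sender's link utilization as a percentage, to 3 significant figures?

t_tx = L/R = 1000/85000000 = 1.17647e-05 s.
t_prop = 1570000/300000000 = 0.00523333 s; RTT = 0.0104667 s.
Cycle = t_tx + RTT = 0.0104784 s.
Utilization = t_tx / cycle = 1.17647e-05/0.0104784 = 0.112 %.

0.112 %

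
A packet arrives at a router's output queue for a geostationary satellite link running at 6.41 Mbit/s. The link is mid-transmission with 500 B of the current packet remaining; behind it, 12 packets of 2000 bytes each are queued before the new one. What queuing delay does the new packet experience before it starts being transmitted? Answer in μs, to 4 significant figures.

Each queued packet: L/R = 16000/6410000 = 2496.1 μs.
12 queued → 29953.2 μs.
Plus remaining 4000 bits of current packet: 624.025 μs.
Queuing delay = 30580 μs.

30580 μs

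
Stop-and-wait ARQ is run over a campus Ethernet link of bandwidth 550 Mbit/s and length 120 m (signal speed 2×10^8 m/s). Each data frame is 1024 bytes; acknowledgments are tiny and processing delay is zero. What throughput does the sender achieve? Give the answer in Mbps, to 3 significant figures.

509 Mbps

t_tx = L/R = 8192/550000000 = 1.48945e-05 s.
t_prop = 120/200000000 = 6e-07 s; RTT = 1.2e-06 s.
Cycle = t_tx + RTT = 1.60945e-05 s.
Throughput = L / cycle = 8192 / 1.60945e-05 = 509 Mbps.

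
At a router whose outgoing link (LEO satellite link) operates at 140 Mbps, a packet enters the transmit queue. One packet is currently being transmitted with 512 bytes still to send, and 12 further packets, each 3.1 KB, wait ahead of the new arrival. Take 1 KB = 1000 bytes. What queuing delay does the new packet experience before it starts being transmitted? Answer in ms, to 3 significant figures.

Each queued packet: L/R = 24800/140000000 = 0.177143 ms.
12 queued → 2.12571 ms.
Plus remaining 4096 bits of current packet: 0.0292571 ms.
Queuing delay = 2.15 ms.

2.15 ms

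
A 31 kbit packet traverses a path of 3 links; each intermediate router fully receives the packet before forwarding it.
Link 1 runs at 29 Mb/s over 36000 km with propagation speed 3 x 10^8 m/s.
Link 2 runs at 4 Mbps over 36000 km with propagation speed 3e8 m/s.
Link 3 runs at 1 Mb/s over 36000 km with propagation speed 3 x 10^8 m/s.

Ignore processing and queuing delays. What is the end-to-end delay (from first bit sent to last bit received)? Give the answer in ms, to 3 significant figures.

400 ms

L = 31000 bits.
Transmission delays (L/R per hop): 1.06897, 7.75, 31 ms; sum = 39.819 ms.
Propagation delays (d/s per hop): 120, 120, 120 ms; sum = 360 ms.
End-to-end = 400 ms.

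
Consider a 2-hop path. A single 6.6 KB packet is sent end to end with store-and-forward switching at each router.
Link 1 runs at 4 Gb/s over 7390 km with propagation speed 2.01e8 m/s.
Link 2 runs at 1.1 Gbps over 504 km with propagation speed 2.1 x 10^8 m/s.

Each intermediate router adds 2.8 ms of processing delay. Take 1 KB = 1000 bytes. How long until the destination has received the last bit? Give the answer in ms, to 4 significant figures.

L = 52800 bits.
Transmission delays (L/R per hop): 0.0132, 0.048 ms; sum = 0.0612 ms.
Propagation delays (d/s per hop): 36.7662, 2.4 ms; sum = 39.1662 ms.
Processing at 1 router(s): 1 × 2.8 ms = 2.8 ms.
End-to-end = 42.03 ms.

42.03 ms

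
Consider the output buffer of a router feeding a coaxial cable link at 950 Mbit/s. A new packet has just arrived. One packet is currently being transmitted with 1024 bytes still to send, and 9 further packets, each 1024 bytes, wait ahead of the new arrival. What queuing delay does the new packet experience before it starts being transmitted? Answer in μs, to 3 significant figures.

86.2 μs

Each queued packet: L/R = 8192/950000000 = 8.62316 μs.
9 queued → 77.6084 μs.
Plus remaining 8192 bits of current packet: 8.62316 μs.
Queuing delay = 86.2 μs.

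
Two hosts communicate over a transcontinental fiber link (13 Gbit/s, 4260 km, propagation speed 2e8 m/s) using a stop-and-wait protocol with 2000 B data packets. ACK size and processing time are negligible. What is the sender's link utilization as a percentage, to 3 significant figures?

t_tx = L/R = 16000/13000000000 = 1.23077e-06 s.
t_prop = 4260000/200000000 = 0.0213 s; RTT = 0.0426 s.
Cycle = t_tx + RTT = 0.0426012 s.
Utilization = t_tx / cycle = 1.23077e-06/0.0426012 = 0.00289 %.

0.00289 %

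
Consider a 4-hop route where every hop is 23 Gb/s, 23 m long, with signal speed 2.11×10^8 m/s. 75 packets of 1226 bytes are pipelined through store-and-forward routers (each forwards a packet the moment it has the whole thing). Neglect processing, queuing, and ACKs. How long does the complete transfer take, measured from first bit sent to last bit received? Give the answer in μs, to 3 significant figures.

Per-hop transmission t_tx = L/R = 9808/23000000000 = 0.426435 μs.
Per-hop propagation t_prop = 23/211000000 = 0.109005 μs.
Pipeline fill: first packet needs 4·t_tx to clear all hops; remaining 74 packets each add one t_tx.
Total = (4+75-1)·t_tx + 4·t_prop = 78·0.426435 + 4·0.109005 = 33.7 μs.

33.7 μs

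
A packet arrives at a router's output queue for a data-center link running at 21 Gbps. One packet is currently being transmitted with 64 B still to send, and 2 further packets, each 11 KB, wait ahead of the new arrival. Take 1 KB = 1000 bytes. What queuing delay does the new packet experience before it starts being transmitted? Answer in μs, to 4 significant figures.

Each queued packet: L/R = 88000/21000000000 = 4.19048 μs.
2 queued → 8.38095 μs.
Plus remaining 512 bits of current packet: 0.024381 μs.
Queuing delay = 8.405 μs.

8.405 μs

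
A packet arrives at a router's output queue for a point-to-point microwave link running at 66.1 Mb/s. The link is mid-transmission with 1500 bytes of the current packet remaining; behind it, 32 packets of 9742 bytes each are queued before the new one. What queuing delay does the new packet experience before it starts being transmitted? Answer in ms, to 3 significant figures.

37.9 ms

Each queued packet: L/R = 77936/6.61e+07 = 1.17906 ms.
32 queued → 37.73 ms.
Plus remaining 12000 bits of current packet: 0.181543 ms.
Queuing delay = 37.9 ms.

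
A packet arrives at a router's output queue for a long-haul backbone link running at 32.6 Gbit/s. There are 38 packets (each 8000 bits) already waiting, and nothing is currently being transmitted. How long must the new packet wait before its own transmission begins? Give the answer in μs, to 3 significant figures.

9.33 μs

Each queued packet: L/R = 8000/32600000000 = 0.245399 μs.
38 queued → 9.32515 μs.
Queuing delay = 9.33 μs.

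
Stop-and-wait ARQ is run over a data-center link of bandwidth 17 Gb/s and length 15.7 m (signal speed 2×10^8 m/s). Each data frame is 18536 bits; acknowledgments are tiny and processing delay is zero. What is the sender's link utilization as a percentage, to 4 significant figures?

t_tx = L/R = 18536/17000000000 = 1.09035e-06 s.
t_prop = 15.7/200000000 = 7.85e-08 s; RTT = 1.57e-07 s.
Cycle = t_tx + RTT = 1.24735e-06 s.
Utilization = t_tx / cycle = 1.09035e-06/1.24735e-06 = 87.41 %.

87.41 %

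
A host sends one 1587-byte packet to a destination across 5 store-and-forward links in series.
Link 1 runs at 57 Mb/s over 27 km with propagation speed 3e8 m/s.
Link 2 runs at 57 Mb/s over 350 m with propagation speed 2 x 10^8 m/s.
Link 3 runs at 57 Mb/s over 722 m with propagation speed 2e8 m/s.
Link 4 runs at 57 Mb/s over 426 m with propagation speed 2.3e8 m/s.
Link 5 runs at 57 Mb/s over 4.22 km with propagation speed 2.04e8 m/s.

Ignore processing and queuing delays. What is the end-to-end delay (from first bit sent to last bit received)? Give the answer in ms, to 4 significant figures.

L = 1587 × 8 = 12696 bits.
Transmission delay per hop = L/R = 12696/57000000 = 0.222737 ms; 5 hops → 1.11368 ms.
Propagation delays (d/s per hop): 0.09, 0.00175, 0.00361, 0.00185217, 0.0206863 ms; sum = 0.117898 ms.
End-to-end = 1.232 ms.

1.232 ms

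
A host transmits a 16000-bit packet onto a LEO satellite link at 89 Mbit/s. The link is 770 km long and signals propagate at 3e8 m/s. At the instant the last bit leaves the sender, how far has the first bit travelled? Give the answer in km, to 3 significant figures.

t_tx = L/R = 16000/89000000 = 0.000179775 s.
Distance = s × t_tx = 300000000 × 0.000179775 = 53.9 km.

53.9 km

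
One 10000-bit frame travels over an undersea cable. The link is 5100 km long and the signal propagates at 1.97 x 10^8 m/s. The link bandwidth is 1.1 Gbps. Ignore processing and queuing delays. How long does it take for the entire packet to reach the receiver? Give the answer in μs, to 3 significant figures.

Transmission delay = L/R = 10000 / 1100000000 = 9.09091 μs.
Propagation delay = d/s = 5100000 m / 197000000 m/s = 25888.3 μs.
Total = 25900 μs.

25900 μs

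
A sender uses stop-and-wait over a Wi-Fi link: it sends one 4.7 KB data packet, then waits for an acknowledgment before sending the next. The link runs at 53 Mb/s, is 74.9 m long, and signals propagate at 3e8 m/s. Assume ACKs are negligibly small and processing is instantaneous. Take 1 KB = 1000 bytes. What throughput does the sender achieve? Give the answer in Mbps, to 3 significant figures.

53.0 Mbps

t_tx = L/R = 37600/53000000 = 0.000709434 s.
t_prop = 74.9/300000000 = 2.49667e-07 s; RTT = 4.99333e-07 s.
Cycle = t_tx + RTT = 0.000709933 s.
Throughput = L / cycle = 37600 / 0.000709933 = 53.0 Mbps.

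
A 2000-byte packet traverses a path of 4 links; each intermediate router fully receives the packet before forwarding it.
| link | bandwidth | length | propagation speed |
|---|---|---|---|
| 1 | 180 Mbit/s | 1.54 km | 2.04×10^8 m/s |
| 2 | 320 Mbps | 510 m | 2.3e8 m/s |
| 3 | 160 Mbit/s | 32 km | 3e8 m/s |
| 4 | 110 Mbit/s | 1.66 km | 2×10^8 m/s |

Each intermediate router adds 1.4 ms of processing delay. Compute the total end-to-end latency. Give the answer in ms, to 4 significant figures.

4.709 ms

L = 2000 × 8 = 16000 bits.
Transmission delays (L/R per hop): 0.0888889, 0.05, 0.1, 0.145455 ms; sum = 0.384343 ms.
Propagation delays (d/s per hop): 0.00754902, 0.00221739, 0.106667, 0.0083 ms; sum = 0.124733 ms.
Processing at 3 router(s): 3 × 1.4 ms = 4.2 ms.
End-to-end = 4.709 ms.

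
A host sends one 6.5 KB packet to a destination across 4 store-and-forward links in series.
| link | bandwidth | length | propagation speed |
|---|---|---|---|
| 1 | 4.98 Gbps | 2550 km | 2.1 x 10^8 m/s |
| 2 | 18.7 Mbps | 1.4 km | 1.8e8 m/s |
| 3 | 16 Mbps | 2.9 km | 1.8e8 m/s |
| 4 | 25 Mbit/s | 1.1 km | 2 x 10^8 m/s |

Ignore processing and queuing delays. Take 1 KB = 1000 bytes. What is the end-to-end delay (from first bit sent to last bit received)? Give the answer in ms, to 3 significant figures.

20.3 ms

L = 52000 bits.
Transmission delays (L/R per hop): 0.0104418, 2.78075, 3.25, 2.08 ms; sum = 8.12119 ms.
Propagation delays (d/s per hop): 12.1429, 0.00777778, 0.0161111, 0.0055 ms; sum = 12.1722 ms.
End-to-end = 20.3 ms.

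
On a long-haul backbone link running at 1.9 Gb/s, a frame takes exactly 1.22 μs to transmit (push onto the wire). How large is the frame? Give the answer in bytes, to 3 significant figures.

290 bytes

L = R × t_tx = 1900000000 b/s × 1.22e-06 s = 2318 bits.
In bytes: 2318 / 8 = 290 bytes.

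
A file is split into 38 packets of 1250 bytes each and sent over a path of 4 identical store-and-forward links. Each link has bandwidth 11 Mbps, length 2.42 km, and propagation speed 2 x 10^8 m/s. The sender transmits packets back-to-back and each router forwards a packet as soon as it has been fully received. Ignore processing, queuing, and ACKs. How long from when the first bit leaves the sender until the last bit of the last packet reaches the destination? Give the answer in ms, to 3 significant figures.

Per-hop transmission t_tx = L/R = 10000/11000000 = 0.909091 ms.
Per-hop propagation t_prop = 2420/200000000 = 0.0121 ms.
Pipeline fill: first packet needs 4·t_tx to clear all hops; remaining 37 packets each add one t_tx.
Total = (4+38-1)·t_tx + 4·t_prop = 41·0.909091 + 4·0.0121 = 37.3 ms.

37.3 ms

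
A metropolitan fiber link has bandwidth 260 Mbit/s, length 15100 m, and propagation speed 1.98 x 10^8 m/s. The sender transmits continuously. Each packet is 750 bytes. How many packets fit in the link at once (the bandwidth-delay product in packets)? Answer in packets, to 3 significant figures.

3.30 packets

Propagation delay = 15100 / 198000000 = 7.62626e-05 s.
BDP = R × t_prop = 260000000 × 7.62626e-05 = 19828.3 bits.
In packets of 6000 bits: 3.30 packets.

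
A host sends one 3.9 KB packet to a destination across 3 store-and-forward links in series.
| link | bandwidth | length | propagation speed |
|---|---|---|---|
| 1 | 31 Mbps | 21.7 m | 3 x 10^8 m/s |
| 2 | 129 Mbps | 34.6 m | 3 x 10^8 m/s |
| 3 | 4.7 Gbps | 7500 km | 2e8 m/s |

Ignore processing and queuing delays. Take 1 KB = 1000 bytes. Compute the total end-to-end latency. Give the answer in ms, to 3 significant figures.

38.8 ms

L = 31200 bits.
Transmission delays (L/R per hop): 1.00645, 0.24186, 0.0066383 ms; sum = 1.25495 ms.
Propagation delays (d/s per hop): 7.23333e-05, 0.000115333, 37.5 ms; sum = 37.5002 ms.
End-to-end = 38.8 ms.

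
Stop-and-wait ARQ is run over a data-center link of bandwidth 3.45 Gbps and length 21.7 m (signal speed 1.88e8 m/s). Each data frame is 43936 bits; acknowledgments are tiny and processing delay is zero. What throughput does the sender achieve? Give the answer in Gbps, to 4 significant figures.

t_tx = L/R = 43936/3450000000 = 1.27351e-05 s.
t_prop = 21.7/188000000 = 1.15426e-07 s; RTT = 2.30851e-07 s.
Cycle = t_tx + RTT = 1.29659e-05 s.
Throughput = L / cycle = 43936 / 1.29659e-05 = 3.389 Gbps.

3.389 Gbps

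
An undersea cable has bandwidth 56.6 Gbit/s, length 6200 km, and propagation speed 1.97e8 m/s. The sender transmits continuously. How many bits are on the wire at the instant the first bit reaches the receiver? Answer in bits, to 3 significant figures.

1780000000 bits

Propagation delay = 6200000 / 197000000 = 0.0314721 s.
BDP = R × t_prop = 56600000000 × 0.0314721 = 1781320000 bits.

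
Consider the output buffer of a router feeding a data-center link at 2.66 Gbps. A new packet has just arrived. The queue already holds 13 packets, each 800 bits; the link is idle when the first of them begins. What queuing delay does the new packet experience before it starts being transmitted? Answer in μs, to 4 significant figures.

Each queued packet: L/R = 800/2660000000 = 0.300752 μs.
13 queued → 3.90977 μs.
Queuing delay = 3.910 μs.

3.910 μs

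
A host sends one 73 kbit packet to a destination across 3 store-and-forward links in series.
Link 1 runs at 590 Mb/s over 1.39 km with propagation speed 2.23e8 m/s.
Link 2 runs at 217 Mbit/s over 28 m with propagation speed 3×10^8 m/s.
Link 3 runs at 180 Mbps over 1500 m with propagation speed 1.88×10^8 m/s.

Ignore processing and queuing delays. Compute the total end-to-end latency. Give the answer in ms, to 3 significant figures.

0.880 ms

L = 73000 bits.
Transmission delays (L/R per hop): 0.123729, 0.336406, 0.405556 ms; sum = 0.86569 ms.
Propagation delays (d/s per hop): 0.00623318, 9.33333e-05, 0.00797872 ms; sum = 0.0143052 ms.
End-to-end = 0.880 ms.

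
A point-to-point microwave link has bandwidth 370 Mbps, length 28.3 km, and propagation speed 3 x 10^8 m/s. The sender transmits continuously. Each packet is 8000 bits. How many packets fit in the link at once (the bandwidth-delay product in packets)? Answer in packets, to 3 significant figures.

4.36 packets

Propagation delay = 28300 / 300000000 = 9.43333e-05 s.
BDP = R × t_prop = 370000000 × 9.43333e-05 = 34903.3 bits.
In packets of 8000 bits: 4.36 packets.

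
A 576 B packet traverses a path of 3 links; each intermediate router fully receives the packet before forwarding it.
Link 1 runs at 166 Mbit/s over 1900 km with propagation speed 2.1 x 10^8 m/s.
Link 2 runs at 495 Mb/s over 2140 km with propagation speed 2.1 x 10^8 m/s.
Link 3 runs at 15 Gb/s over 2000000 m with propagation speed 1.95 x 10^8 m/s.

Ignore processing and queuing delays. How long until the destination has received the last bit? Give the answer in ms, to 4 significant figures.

L = 576 × 8 = 4608 bits.
Transmission delays (L/R per hop): 0.027759, 0.00930909, 0.0003072 ms; sum = 0.0373753 ms.
Propagation delays (d/s per hop): 9.04762, 10.1905, 10.2564 ms; sum = 29.4945 ms.
End-to-end = 29.53 ms.

29.53 ms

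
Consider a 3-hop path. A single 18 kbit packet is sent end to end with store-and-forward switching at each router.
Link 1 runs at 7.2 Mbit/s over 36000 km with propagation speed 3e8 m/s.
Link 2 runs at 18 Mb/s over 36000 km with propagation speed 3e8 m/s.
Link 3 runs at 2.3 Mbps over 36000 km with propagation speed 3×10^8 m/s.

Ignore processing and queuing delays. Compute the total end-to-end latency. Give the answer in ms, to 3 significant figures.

L = 18000 bits.
Transmission delays (L/R per hop): 2.5, 1, 7.82609 ms; sum = 11.3261 ms.
Propagation delays (d/s per hop): 120, 120, 120 ms; sum = 360 ms.
End-to-end = 371 ms.

371 ms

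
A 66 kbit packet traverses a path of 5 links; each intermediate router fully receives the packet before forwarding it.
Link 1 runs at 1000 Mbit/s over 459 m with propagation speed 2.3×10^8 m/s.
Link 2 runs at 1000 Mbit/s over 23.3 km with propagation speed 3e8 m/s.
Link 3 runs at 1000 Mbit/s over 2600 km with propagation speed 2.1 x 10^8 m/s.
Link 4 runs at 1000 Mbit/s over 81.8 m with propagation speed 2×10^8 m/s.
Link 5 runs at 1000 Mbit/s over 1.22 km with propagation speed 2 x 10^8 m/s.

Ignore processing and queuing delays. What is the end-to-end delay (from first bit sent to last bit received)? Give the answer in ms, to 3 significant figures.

12.8 ms

L = 66000 bits.
Transmission delay per hop = L/R = 66000/1000000000 = 0.066 ms; 5 hops → 0.33 ms.
Propagation delays (d/s per hop): 0.00199565, 0.0776667, 12.381, 0.000409, 0.0061 ms; sum = 12.4671 ms.
End-to-end = 12.8 ms.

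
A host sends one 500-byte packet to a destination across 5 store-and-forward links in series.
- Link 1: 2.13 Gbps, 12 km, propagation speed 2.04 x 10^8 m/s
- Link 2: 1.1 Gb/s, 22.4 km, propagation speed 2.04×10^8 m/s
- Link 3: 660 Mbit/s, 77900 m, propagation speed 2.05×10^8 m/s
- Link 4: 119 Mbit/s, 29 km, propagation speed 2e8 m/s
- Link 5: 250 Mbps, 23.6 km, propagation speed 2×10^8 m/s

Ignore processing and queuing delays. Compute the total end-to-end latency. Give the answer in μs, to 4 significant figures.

L = 500 × 8 = 4000 bits.
Transmission delays (L/R per hop): 1.87793, 3.63636, 6.06061, 33.6134, 16 μs; sum = 61.1883 μs.
Propagation delays (d/s per hop): 58.8235, 109.804, 380, 145, 118 μs; sum = 811.627 μs.
End-to-end = 872.8 μs.

872.8 μs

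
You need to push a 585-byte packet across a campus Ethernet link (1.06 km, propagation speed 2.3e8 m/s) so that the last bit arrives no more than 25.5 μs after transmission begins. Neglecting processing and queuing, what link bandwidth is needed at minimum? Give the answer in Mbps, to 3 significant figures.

224 Mbps

L = 4680 bits.
Propagation delay = 1060 / 2.3e+08 = 4.6087 μs.
Transmission budget = 25.5 − 4.6087 = 20.8913 μs.
R ≥ L / t_tx = 4680 bits / 2.08913e-05 s = 224 Mbps.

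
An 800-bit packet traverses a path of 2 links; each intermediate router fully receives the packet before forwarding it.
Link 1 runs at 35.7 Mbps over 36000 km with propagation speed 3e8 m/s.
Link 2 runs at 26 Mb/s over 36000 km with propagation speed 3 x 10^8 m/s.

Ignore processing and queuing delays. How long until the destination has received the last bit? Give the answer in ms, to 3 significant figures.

240 ms

Transmission delays (L/R per hop): 0.022409, 0.0307692 ms; sum = 0.0531782 ms.
Propagation delays (d/s per hop): 120, 120 ms; sum = 240 ms.
End-to-end = 240 ms.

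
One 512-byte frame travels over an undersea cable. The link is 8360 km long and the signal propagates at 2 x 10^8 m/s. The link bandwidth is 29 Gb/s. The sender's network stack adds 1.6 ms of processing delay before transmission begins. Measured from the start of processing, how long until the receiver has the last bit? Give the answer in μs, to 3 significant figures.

43400 μs

L = 512 × 8 = 4096 bits.
Transmission delay = L/R = 4096 / 29000000000 = 0.141241 μs.
Propagation delay = d/s = 8360000 m / 200000000 m/s = 41800 μs.
Plus processing delay 1.6 ms = 1600 μs.
Total = 43400 μs.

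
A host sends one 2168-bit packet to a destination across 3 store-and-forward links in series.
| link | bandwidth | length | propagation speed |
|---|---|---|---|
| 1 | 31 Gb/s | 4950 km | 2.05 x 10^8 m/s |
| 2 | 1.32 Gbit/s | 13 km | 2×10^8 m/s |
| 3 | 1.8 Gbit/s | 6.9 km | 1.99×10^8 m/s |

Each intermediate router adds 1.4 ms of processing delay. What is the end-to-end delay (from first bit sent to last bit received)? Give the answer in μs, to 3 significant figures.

Transmission delays (L/R per hop): 0.0699355, 1.64242, 1.20444 μs; sum = 2.9168 μs.
Propagation delays (d/s per hop): 24146.3, 65, 34.6734 μs; sum = 24246 μs.
Processing at 2 router(s): 2 × 1.4 ms = 2800 μs.
End-to-end = 27000 μs.

27000 μs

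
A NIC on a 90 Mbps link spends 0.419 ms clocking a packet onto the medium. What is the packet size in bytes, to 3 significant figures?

4710 bytes

L = R × t_tx = 90000000 b/s × 0.000419 s = 37710 bits.
In bytes: 37710 / 8 = 4710 bytes.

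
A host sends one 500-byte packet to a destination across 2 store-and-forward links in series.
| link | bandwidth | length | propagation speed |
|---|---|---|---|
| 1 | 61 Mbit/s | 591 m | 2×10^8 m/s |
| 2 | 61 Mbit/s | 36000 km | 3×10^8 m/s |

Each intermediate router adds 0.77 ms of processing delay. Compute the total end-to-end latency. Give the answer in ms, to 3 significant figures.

L = 500 × 8 = 4000 bits.
Transmission delay per hop = L/R = 4000/61000000 = 0.0655738 ms; 2 hops → 0.131148 ms.
Propagation delays (d/s per hop): 0.002955, 120 ms; sum = 120.003 ms.
Processing at 1 router(s): 1 × 0.77 ms = 0.77 ms.
End-to-end = 121 ms.

121 ms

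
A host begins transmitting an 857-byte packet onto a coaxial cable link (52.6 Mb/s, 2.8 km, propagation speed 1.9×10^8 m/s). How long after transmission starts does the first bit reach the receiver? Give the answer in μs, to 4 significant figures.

First bit experiences only propagation delay: d/s = 2800/190000000 = 14.74 μs.

14.74 μs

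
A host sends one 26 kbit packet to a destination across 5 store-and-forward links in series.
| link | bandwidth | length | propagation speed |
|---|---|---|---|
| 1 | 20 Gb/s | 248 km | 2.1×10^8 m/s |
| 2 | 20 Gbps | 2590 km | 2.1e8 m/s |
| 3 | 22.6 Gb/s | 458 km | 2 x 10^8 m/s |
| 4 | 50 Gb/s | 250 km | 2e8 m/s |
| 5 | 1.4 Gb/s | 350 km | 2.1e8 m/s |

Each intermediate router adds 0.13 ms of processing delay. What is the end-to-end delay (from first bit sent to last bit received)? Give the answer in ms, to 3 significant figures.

19.3 ms

L = 26000 bits.
Transmission delays (L/R per hop): 0.0013, 0.0013, 0.00115044, 0.00052, 0.0185714 ms; sum = 0.0228419 ms.
Propagation delays (d/s per hop): 1.18095, 12.3333, 2.29, 1.25, 1.66667 ms; sum = 18.721 ms.
Processing at 4 router(s): 4 × 0.13 ms = 0.52 ms.
End-to-end = 19.3 ms.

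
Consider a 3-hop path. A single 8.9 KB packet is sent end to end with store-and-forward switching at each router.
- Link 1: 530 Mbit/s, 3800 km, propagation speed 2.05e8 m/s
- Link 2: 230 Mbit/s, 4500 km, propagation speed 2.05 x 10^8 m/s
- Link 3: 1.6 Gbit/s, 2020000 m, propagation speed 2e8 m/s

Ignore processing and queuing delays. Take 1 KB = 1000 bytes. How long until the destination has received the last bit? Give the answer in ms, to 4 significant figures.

L = 71200 bits.
Transmission delays (L/R per hop): 0.13434, 0.309565, 0.0445 ms; sum = 0.488405 ms.
Propagation delays (d/s per hop): 18.5366, 21.9512, 10.1 ms; sum = 50.5878 ms.
End-to-end = 51.08 ms.

51.08 ms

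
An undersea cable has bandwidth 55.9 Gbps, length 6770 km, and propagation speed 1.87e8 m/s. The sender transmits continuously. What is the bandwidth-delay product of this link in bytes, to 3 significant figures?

Propagation delay = 6770000 / 187000000 = 0.0362032 s.
BDP = R × t_prop = 55900000000 × 0.0362032 = 2023760000 bits.
In bytes: 2023760000/8 = 253000000 bytes.

253000000 bytes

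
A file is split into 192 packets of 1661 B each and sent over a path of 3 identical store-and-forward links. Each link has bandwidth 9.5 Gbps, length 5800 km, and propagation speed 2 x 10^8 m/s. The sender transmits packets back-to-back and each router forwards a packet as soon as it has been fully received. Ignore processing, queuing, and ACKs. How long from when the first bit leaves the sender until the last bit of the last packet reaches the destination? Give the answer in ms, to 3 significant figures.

Per-hop transmission t_tx = L/R = 13288/9500000000 = 0.00139874 ms.
Per-hop propagation t_prop = 5800000/200000000 = 29 ms.
Pipeline fill: first packet needs 3·t_tx to clear all hops; remaining 191 packets each add one t_tx.
Total = (3+192-1)·t_tx + 3·t_prop = 194·0.00139874 + 3·29 = 87.3 ms.

87.3 ms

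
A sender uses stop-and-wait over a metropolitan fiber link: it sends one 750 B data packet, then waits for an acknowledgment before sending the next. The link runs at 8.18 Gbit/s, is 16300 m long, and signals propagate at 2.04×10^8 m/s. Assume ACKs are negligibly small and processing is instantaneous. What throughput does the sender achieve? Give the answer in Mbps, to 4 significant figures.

t_tx = L/R = 6000/8180000000 = 7.33496e-07 s.
t_prop = 16300/204000000 = 7.9902e-05 s; RTT = 0.000159804 s.
Cycle = t_tx + RTT = 0.000160537 s.
Throughput = L / cycle = 6000 / 0.000160537 = 37.37 Mbps.

37.37 Mbps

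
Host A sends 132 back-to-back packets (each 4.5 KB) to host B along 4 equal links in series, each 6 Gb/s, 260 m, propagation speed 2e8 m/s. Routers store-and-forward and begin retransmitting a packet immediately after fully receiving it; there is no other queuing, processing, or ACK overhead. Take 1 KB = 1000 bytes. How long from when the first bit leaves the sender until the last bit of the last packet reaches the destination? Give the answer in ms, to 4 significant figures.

Per-hop transmission t_tx = L/R = 36000/6000000000 = 0.006 ms.
Per-hop propagation t_prop = 260/200000000 = 0.0013 ms.
Pipeline fill: first packet needs 4·t_tx to clear all hops; remaining 131 packets each add one t_tx.
Total = (4+132-1)·t_tx + 4·t_prop = 135·0.006 + 4·0.0013 = 0.8152 ms.

0.8152 ms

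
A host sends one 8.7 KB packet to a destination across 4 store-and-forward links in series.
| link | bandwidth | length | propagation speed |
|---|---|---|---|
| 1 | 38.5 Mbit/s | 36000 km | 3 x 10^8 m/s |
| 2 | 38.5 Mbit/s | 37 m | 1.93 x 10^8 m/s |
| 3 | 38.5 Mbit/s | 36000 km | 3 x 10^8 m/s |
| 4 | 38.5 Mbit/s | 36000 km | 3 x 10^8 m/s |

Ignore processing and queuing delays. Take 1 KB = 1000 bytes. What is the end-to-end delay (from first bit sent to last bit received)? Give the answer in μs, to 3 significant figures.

367000 μs

L = 69600 bits.
Transmission delay per hop = L/R = 69600/38500000 = 1807.79 μs; 4 hops → 7231.17 μs.
Propagation delays (d/s per hop): 120000, 0.19171, 120000, 120000 μs; sum = 360000 μs.
End-to-end = 367000 μs.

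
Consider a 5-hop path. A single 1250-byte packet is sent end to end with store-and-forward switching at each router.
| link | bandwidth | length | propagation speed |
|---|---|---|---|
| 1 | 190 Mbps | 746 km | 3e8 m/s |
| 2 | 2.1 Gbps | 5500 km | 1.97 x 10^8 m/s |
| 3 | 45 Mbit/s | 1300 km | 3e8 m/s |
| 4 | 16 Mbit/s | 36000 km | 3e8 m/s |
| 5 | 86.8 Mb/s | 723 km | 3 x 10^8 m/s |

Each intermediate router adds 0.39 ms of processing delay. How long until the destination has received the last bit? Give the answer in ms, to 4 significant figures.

L = 1250 × 8 = 10000 bits.
Transmission delays (L/R per hop): 0.0526316, 0.0047619, 0.222222, 0.625, 0.115207 ms; sum = 1.01982 ms.
Propagation delays (d/s per hop): 2.48667, 27.9188, 4.33333, 120, 2.41 ms; sum = 157.149 ms.
Processing at 4 router(s): 4 × 0.39 ms = 1.56 ms.
End-to-end = 159.7 ms.

159.7 ms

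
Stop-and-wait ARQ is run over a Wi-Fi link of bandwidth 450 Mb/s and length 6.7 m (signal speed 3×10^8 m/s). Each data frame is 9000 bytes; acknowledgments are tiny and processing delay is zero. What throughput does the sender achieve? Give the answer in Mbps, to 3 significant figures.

t_tx = L/R = 72000/450000000 = 0.00016 s.
t_prop = 6.7/300000000 = 2.23333e-08 s; RTT = 4.46667e-08 s.
Cycle = t_tx + RTT = 0.000160045 s.
Throughput = L / cycle = 72000 / 0.000160045 = 450 Mbps.

450 Mbps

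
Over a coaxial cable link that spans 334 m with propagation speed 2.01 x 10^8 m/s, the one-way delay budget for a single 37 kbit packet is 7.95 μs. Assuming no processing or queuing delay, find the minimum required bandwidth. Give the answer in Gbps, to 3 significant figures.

5.88 Gbps

Propagation delay = 334 / 2.01e+08 = 1.66169 μs.
Transmission budget = 7.95 − 1.66169 = 6.28831 μs.
R ≥ L / t_tx = 37000 bits / 6.28831e-06 s = 5.88 Gbps.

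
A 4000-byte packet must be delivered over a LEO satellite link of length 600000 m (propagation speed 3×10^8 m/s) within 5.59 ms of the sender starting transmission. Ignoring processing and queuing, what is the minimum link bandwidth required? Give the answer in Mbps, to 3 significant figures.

L = 32000 bits.
Propagation delay = 600000 / 300000000 = 2 ms.
Transmission budget = 5.59 − 2 = 3.59 ms.
R ≥ L / t_tx = 32000 bits / 0.00359 s = 8.91 Mbps.

8.91 Mbps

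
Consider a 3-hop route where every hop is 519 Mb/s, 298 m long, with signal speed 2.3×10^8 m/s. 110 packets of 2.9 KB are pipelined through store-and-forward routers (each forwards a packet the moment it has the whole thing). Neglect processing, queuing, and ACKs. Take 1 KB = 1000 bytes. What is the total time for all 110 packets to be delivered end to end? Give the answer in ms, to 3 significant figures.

5.01 ms

Per-hop transmission t_tx = L/R = 23200/519000000 = 0.0447013 ms.
Per-hop propagation t_prop = 298/2.3e+08 = 0.00129565 ms.
Pipeline fill: first packet needs 3·t_tx to clear all hops; remaining 109 packets each add one t_tx.
Total = (3+110-1)·t_tx + 3·t_prop = 112·0.0447013 + 3·0.00129565 = 5.01 ms.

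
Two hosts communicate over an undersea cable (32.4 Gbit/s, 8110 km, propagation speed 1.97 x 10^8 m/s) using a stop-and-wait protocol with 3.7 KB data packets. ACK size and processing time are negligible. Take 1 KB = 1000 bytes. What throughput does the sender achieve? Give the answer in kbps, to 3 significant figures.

t_tx = L/R = 29600/32400000000 = 9.1358e-07 s.
t_prop = 8110000/197000000 = 0.0411675 s; RTT = 0.082335 s.
Cycle = t_tx + RTT = 0.0823359 s.
Throughput = L / cycle = 29600 / 0.0823359 = 360 kbps.

360 kbps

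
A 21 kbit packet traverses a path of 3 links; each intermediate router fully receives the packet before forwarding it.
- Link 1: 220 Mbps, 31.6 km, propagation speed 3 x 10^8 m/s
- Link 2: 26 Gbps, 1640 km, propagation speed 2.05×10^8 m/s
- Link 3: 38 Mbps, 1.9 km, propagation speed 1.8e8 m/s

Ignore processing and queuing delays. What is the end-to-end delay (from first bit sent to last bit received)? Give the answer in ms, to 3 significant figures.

L = 21000 bits.
Transmission delays (L/R per hop): 0.0954545, 0.000807692, 0.552632 ms; sum = 0.648894 ms.
Propagation delays (d/s per hop): 0.105333, 8, 0.0105556 ms; sum = 8.11589 ms.
End-to-end = 8.76 ms.

8.76 ms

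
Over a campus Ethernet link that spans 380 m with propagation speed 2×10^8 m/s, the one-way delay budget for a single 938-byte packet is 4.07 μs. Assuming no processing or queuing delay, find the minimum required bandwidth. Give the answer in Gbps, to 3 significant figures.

3.46 Gbps

L = 7504 bits.
Propagation delay = 380 / 200000000 = 1.9 μs.
Transmission budget = 4.07 − 1.9 = 2.17 μs.
R ≥ L / t_tx = 7504 bits / 2.17e-06 s = 3.46 Gbps.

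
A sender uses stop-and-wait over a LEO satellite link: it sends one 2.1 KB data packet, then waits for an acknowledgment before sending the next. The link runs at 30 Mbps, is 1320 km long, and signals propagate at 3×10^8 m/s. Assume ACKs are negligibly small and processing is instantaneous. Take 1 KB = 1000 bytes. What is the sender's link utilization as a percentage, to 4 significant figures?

5.983 %

t_tx = L/R = 16800/30000000 = 0.00056 s.
t_prop = 1320000/300000000 = 0.0044 s; RTT = 0.0088 s.
Cycle = t_tx + RTT = 0.00936 s.
Utilization = t_tx / cycle = 0.00056/0.00936 = 5.983 %.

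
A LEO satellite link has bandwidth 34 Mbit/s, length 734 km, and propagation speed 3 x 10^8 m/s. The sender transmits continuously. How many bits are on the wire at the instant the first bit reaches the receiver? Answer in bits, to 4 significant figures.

Propagation delay = 734000 / 300000000 = 0.00244667 s.
BDP = R × t_prop = 34000000 × 0.00244667 = 83186.7 bits.

83190 bits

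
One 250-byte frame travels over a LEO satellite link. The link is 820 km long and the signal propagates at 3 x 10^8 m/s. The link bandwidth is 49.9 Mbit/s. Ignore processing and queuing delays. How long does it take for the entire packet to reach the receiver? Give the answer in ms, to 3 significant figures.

2.77 ms

L = 250 × 8 = 2000 bits.
Transmission delay = L/R = 2000 / 49900000 = 0.0400802 ms.
Propagation delay = d/s = 820000 m / 300000000 m/s = 2.73333 ms.
Total = 2.77 ms.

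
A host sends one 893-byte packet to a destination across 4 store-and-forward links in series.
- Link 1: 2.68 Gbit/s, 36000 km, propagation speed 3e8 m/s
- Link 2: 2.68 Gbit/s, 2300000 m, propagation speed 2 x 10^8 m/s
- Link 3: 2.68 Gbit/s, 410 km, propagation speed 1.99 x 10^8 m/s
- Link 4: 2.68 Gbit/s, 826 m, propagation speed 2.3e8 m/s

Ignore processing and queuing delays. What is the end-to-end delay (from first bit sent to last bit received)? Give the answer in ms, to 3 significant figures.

134 ms

L = 893 × 8 = 7144 bits.
Transmission delay per hop = L/R = 7144/2680000000 = 0.00266567 ms; 4 hops → 0.0106627 ms.
Propagation delays (d/s per hop): 120, 11.5, 2.0603, 0.0035913 ms; sum = 133.564 ms.
End-to-end = 134 ms.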